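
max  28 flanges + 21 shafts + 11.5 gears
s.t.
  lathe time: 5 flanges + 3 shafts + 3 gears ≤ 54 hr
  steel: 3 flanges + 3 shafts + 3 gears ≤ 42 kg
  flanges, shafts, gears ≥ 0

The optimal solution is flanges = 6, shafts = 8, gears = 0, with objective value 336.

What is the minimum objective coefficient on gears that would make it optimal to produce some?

21

At the optimum: lathe time uses 54 of 54 (binding); steel uses 42 of 42 (binding).
Dual feasibility on the basic columns requires 5·y_lathe time + 3·y_steel = 28, 3·y_lathe time + 3·y_steel = 21.
→ y_lathe time = 3.5 and y_steel = 3.5.
gears enters the basis when its profit ≥ yᵀa₃ = 3.5·3 + 3.5·3 = 21.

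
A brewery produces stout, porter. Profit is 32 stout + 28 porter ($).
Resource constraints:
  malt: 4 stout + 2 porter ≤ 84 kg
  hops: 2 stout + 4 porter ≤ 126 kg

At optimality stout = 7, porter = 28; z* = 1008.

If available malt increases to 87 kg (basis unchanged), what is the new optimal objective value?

1026

Check each constraint at x*: malt 84/84 (tight); hops 126/126 (tight).
The binding rows give the dual system: 4·y_malt + 2·y_hops = 32 and 2·y_malt + 4·y_hops = 28.
This yields shadow prices y_malt = 6, y_hops = 4.
Δz = y_malt·Δb = 6 × (3) = 18, so new z* = 1008 + 18 = 1026.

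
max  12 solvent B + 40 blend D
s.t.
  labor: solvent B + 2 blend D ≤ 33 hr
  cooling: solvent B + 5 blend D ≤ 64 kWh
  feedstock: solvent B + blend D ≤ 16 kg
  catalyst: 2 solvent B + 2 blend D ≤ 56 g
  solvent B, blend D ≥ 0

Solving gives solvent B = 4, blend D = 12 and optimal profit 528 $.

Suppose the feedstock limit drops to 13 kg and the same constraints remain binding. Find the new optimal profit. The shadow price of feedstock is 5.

513

Δb = -3, so new z* = 528 + (5)·(-3) = 528 − 15 = 513.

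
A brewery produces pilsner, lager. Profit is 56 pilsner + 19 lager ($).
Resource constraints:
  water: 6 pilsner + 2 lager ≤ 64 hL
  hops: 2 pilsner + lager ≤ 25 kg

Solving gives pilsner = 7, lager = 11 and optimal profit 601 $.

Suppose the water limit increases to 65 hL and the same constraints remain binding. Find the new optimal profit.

610

At the optimum: water uses 64 of 64 (binding); hops uses 25 of 25 (binding).
From A_Bᵀ y = c: 6·y_water + 2·y_hops = 56; 2·y_water + 1·y_hops = 19.
This yields shadow prices y_water = 9, y_hops = 1.
Δz = y_water·Δb = 9 × (1) = 9, so new z* = 601 + 9 = 610.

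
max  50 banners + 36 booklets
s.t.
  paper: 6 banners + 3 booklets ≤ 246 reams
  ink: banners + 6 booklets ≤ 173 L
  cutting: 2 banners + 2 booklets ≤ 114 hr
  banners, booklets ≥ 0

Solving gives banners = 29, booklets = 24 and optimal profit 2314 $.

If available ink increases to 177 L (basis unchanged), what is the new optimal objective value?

2322

At the optimum: paper uses 246 of 246 (binding); ink uses 173 of 173 (binding); cutting uses 106 of 114 (slack = 8).
By complementary slackness, y = 0 for the non-binding constraint.
The binding rows give the dual system: 6·y_paper + 1·y_ink = 50 and 3·y_paper + 6·y_ink = 36.
→ y_paper = 8 and y_ink = 2.
Δz = y_ink·Δb = 2 × (4) = 8, so new z* = 2314 + 8 = 2322.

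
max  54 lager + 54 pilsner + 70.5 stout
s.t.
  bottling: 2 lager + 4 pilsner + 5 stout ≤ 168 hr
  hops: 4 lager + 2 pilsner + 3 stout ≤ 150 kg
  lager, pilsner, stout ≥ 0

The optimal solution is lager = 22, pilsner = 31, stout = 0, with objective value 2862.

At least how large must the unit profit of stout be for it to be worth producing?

At the optimum: bottling uses 168 of 168 (binding); hops uses 150 of 150 (binding).
Dual feasibility on the basic columns requires 2·y_bottling + 4·y_hops = 54, 4·y_bottling + 2·y_hops = 54.
→ y_bottling = 9 and y_hops = 9.
stout enters the basis when its profit ≥ yᵀa₃ = 9·5 + 9·3 = 72.

72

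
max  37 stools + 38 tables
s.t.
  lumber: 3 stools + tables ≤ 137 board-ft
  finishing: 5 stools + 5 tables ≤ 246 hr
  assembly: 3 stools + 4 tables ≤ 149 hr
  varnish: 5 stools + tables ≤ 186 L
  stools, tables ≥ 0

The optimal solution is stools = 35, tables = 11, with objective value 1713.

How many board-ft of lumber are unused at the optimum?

21

lumber used = 3·35 + 1·11 = 116; slack = 137 − 116 = 21.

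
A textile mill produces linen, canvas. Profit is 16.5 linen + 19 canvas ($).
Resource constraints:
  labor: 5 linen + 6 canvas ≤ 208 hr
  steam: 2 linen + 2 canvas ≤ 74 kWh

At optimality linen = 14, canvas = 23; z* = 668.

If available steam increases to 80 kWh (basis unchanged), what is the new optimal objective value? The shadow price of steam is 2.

Δb = 6, so new z* = 668 + (2)·(6) = 668 + 12 = 680.

680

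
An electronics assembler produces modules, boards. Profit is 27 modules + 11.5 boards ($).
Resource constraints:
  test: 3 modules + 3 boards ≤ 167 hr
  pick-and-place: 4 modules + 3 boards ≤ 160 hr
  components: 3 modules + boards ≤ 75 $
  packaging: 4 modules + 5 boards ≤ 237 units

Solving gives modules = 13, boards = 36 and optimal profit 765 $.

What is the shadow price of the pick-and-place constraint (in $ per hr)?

1.5

Binding: pick-and-place and components. Non-binding: test (20 unused), packaging (5 unused).
Since test, packaging are not tight, their duals are 0.
From A_Bᵀ y = c: 4·y_pick-and-place + 3·y_components = 27; 3·y_pick-and-place + 1·y_components = 11.5.
Solving: y_pick-and-place = 1.5, y_components = 7.
Shadow price of pick-and-place = 1.5.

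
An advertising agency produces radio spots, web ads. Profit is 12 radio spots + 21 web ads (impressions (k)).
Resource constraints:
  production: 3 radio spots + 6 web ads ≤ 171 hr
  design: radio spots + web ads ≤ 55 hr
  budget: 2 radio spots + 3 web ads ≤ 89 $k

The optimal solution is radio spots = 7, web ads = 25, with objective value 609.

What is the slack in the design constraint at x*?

23

design used = 1·7 + 1·25 = 32; slack = 55 − 32 = 23.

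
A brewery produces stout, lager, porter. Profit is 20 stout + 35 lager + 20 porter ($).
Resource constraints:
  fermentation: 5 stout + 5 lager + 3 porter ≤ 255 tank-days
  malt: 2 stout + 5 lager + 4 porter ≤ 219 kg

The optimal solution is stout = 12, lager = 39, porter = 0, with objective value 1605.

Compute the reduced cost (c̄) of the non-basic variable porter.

-6

At the optimum: fermentation uses 255 of 255 (binding); malt uses 219 of 219 (binding).
Dual feasibility on the basic columns requires 5·y_fermentation + 2·y_malt = 20, 5·y_fermentation + 5·y_malt = 35.
This yields shadow prices y_fermentation = 2, y_malt = 5.
Reduced cost of porter: c₃ − yᵀa₃ = 20 − (2·3 + 5·4) = 20 − 26 = -6.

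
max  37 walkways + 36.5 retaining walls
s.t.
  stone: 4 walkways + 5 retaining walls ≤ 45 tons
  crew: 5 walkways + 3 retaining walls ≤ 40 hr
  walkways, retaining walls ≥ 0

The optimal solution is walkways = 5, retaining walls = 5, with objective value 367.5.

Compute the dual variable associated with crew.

At the optimum: stone uses 45 of 45 (binding); crew uses 40 of 40 (binding).
Dual feasibility on the basic columns requires 4·y_stone + 5·y_crew = 37, 5·y_stone + 3·y_crew = 36.5.
This yields shadow prices y_stone = 5.5, y_crew = 3.
Shadow price of crew = 3.

3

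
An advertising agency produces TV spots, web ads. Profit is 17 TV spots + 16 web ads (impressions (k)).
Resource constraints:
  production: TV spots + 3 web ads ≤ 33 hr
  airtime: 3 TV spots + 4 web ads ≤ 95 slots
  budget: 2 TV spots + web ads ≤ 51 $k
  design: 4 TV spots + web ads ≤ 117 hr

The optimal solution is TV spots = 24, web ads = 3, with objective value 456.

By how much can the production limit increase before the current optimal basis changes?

11

Binding constraints: production, budget. The basis is B = [[1,3],[2,1]] with det -5.
Per unit increase in production, x* moves by d = (-0.2, 0.4).
The basis stays optimal until airtime becomes binding; allowable increase = 11 hr.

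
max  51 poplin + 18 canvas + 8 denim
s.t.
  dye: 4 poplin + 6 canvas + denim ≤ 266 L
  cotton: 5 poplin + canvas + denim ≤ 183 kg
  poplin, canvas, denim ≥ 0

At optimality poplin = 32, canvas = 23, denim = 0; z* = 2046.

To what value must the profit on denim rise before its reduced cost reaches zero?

Both dye and cotton are binding at x*.
The binding rows give the dual system: 4·y_dye + 5·y_cotton = 51 and 6·y_dye + 1·y_cotton = 18.
→ y_dye = 1.5 and y_cotton = 9.
denim enters the basis when its profit ≥ yᵀa₃ = 1.5·1 + 9·1 = 10.5.

10.5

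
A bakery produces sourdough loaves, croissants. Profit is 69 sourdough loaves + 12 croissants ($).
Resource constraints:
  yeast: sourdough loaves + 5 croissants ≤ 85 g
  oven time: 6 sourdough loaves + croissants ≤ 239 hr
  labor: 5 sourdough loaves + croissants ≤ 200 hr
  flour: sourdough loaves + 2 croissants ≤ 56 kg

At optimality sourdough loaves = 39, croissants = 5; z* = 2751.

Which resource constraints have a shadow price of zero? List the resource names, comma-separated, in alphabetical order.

yeast: 64/85 (slack 21)
oven time: 239/239 (binding)
labor: 200/200 (binding)
flour: 49/56 (slack 7)
By complementary slackness, a constraint with positive slack has shadow price 0 → flour, yeast.

flour, yeast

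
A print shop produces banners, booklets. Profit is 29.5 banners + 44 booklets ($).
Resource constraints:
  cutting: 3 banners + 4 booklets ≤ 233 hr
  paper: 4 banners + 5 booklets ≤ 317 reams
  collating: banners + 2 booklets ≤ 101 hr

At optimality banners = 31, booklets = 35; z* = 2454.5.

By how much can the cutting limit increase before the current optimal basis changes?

12

Binding constraints: cutting, collating. The basis is B = [[3,4],[1,2]] with det 2.
Per unit increase in cutting, x* moves by d = (1, -0.5).
The basis stays optimal until paper becomes binding; allowable increase = 12 hr.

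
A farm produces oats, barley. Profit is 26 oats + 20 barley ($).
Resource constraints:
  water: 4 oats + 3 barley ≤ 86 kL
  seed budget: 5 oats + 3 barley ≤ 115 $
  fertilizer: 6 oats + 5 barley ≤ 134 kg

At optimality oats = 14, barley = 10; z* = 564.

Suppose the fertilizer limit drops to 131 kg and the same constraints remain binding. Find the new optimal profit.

561

At the optimum: water uses 86 of 86 (binding); seed budget uses 100 of 115 (slack = 15); fertilizer uses 134 of 134 (binding).
Since seed budget is not tight, its dual is 0.
Dual feasibility on the basic columns requires 4·y_water + 6·y_fertilizer = 26, 3·y_water + 5·y_fertilizer = 20.
→ y_water = 5 and y_fertilizer = 1.
Δz = y_fertilizer·Δb = 1 × (-3) = -3, so new z* = 564 − 3 = 561.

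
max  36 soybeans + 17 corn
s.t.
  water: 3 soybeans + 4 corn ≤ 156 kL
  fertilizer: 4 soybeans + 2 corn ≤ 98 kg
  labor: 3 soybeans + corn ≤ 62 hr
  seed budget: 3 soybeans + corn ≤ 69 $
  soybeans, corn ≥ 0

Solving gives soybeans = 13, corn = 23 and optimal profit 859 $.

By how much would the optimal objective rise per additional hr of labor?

2

Binding: fertilizer and labor. Non-binding: water (25 unused), seed budget (7 unused).
Since water, seed budget are not tight, their duals are 0.
From A_Bᵀ y = c: 4·y_fertilizer + 3·y_labor = 36; 2·y_fertilizer + 1·y_labor = 17.
→ y_fertilizer = 7.5 and y_labor = 2.
Shadow price of labor = 2.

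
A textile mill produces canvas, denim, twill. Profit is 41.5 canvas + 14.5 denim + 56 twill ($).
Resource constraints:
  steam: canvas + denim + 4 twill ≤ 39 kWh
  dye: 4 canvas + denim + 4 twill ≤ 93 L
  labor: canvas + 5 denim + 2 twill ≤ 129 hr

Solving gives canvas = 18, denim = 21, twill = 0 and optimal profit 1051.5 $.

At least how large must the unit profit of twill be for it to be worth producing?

58

Check each constraint at x*: steam 39/39 (tight); dye 93/93 (tight); labor 123/129 (slack 6).
By complementary slackness, y = 0 for the non-binding constraint.
Dual feasibility on the basic columns requires 1·y_steam + 4·y_dye = 41.5, 1·y_steam + 1·y_dye = 14.5.
Solving: y_steam = 5.5, y_dye = 9.
twill enters the basis when its profit ≥ yᵀa₃ = 5.5·4 + 9·4 = 58.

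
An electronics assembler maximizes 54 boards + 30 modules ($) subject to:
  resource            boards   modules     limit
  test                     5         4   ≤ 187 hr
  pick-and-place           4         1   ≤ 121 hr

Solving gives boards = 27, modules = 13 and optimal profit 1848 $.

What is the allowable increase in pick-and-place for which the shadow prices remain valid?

Binding constraints: test, pick-and-place. The basis is B = [[5,4],[4,1]] with det -11.
Per unit increase in pick-and-place, x* moves by d = (0.3636, -0.4545).
The basis stays optimal until modules reaches 0; allowable increase = 28.6 hr.

28.6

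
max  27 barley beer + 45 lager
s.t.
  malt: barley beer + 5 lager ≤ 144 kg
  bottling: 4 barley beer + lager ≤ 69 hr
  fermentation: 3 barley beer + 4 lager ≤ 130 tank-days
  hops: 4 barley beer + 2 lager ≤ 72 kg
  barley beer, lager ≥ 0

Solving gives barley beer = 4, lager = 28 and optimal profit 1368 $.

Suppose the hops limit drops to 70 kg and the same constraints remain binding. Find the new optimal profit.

At the optimum: malt uses 144 of 144 (binding); bottling uses 44 of 69 (slack = 25); fermentation uses 124 of 130 (slack = 6); hops uses 72 of 72 (binding).
Since bottling, fermentation are not tight, their duals are 0.
From A_Bᵀ y = c: 1·y_malt + 4·y_hops = 27; 5·y_malt + 2·y_hops = 45.
→ y_malt = 7 and y_hops = 5.
Δz = y_hops·Δb = 5 × (-2) = -10, so new z* = 1368 − 10 = 1358.

1358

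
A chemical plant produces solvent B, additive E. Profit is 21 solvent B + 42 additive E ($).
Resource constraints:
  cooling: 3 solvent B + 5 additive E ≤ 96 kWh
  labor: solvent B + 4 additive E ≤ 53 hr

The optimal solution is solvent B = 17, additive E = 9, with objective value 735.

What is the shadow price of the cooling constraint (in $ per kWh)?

6

At the optimum: cooling uses 96 of 96 (binding); labor uses 53 of 53 (binding).
Dual feasibility on the basic columns requires 3·y_cooling + 1·y_labor = 21, 5·y_cooling + 4·y_labor = 42.
Solving: y_cooling = 6, y_labor = 3.
Shadow price of cooling = 6.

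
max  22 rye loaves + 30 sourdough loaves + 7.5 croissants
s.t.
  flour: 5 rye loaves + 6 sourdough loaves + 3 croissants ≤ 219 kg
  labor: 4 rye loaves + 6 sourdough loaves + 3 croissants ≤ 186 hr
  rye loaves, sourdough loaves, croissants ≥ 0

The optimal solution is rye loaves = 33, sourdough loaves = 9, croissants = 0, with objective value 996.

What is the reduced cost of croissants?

-7.5

Check each constraint at x*: flour 219/219 (tight); labor 186/186 (tight).
Dual feasibility on the basic columns requires 5·y_flour + 4·y_labor = 22, 6·y_flour + 6·y_labor = 30.
→ y_flour = 2 and y_labor = 3.
Reduced cost of croissants: c₃ − yᵀa₃ = 7.5 − (2·3 + 3·3) = 7.5 − 15 = -7.5.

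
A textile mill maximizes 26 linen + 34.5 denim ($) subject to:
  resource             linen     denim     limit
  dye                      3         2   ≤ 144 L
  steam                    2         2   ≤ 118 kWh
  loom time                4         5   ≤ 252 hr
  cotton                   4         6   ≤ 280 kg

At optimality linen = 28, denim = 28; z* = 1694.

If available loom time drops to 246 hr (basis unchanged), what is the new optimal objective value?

1667

Binding: loom time and cotton. Non-binding: dye (4 unused), steam (6 unused).
By complementary slackness, y = 0 for the non-binding constraints.
The binding rows give the dual system: 4·y_loom time + 4·y_cotton = 26 and 5·y_loom time + 6·y_cotton = 34.5.
Solving: y_loom time = 4.5, y_cotton = 2.
Δz = y_loom time·Δb = 4.5 × (-6) = -27, so new z* = 1694 − 27 = 1667.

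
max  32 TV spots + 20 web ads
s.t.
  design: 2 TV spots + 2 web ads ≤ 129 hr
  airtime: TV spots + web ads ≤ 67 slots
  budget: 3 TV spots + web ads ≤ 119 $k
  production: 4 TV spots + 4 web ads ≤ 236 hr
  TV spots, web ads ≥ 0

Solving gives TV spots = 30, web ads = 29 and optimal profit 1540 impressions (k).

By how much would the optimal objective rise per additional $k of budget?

Binding: budget and production. Non-binding: design (11 unused), airtime (8 unused).
Since design, airtime are not tight, their duals are 0.
From A_Bᵀ y = c: 3·y_budget + 4·y_production = 32; 1·y_budget + 4·y_production = 20.
This yields shadow prices y_budget = 6, y_production = 3.5.
Shadow price of budget = 6.

6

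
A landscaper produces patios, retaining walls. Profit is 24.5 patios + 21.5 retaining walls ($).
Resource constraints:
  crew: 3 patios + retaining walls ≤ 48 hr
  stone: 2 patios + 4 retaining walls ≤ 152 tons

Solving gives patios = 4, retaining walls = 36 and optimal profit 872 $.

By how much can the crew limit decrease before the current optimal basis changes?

10

Binding constraints: crew, stone. The basis is B = [[3,1],[2,4]] with det 10.
Per unit decrease in crew, x* moves by d = (-0.4, 0.2).
The basis stays optimal until patios reaches 0; allowable decrease = 10 hr.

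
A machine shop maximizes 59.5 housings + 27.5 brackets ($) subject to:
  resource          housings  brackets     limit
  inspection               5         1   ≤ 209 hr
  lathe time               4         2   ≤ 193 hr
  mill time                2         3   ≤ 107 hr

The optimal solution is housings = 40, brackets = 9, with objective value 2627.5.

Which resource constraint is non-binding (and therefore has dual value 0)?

lathe time

inspection: 209/209 (binding)
lathe time: 178/193 (slack 15)
mill time: 107/107 (binding)
By complementary slackness, a constraint with positive slack has shadow price 0 → lathe time.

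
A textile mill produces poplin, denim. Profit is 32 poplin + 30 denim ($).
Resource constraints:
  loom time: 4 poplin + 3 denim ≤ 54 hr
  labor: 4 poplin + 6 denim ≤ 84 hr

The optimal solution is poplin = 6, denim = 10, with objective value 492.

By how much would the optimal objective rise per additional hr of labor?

Both loom time and labor are binding at x*.
Dual feasibility on the basic columns requires 4·y_loom time + 4·y_labor = 32, 3·y_loom time + 6·y_labor = 30.
This yields shadow prices y_loom time = 6, y_labor = 2.
Shadow price of labor = 2.

2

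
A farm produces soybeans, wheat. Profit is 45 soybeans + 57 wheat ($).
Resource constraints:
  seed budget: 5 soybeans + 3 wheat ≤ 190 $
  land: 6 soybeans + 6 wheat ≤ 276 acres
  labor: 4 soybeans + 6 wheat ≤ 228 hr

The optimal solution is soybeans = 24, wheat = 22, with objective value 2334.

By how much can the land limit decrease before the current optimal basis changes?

Binding constraints: land, labor. The basis is B = [[6,6],[4,6]] with det 12.
Per unit decrease in land, x* moves by d = (-0.5, 0.3333).
The basis stays optimal until soybeans reaches 0; allowable decrease = 48 acres.

48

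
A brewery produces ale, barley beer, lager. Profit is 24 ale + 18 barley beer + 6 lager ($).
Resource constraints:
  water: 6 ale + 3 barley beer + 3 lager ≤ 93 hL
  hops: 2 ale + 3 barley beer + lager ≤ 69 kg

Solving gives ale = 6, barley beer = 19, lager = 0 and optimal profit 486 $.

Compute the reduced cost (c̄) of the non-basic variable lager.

-6

At the optimum: water uses 93 of 93 (binding); hops uses 69 of 69 (binding).
From A_Bᵀ y = c: 6·y_water + 2·y_hops = 24; 3·y_water + 3·y_hops = 18.
Solving: y_water = 3, y_hops = 3.
Reduced cost of lager: c₃ − yᵀa₃ = 6 − (3·3 + 3·1) = 6 − 12 = -6.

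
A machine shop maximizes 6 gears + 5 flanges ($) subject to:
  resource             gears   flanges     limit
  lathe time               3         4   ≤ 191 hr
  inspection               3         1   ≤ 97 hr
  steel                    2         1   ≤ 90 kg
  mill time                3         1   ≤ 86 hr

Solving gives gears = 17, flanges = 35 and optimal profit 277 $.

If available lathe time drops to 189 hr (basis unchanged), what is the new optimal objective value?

Binding: lathe time and mill time. Non-binding: inspection (11 unused), steel (21 unused).
By complementary slackness, y = 0 for the non-binding constraints.
Dual feasibility on the basic columns requires 3·y_lathe time + 3·y_mill time = 6, 4·y_lathe time + 1·y_mill time = 5.
→ y_lathe time = 1 and y_mill time = 1.
Δz = y_lathe time·Δb = 1 × (-2) = -2, so new z* = 277 − 2 = 275.

275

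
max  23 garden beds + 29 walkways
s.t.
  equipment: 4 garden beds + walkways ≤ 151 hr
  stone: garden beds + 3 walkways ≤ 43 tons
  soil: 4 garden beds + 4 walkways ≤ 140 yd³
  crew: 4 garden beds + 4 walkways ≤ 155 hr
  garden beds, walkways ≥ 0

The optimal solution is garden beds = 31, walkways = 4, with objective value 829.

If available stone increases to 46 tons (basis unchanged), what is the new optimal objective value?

838

Binding: stone and soil. Non-binding: equipment (23 unused), crew (15 unused).
Since equipment, crew are not tight, their duals are 0.
The binding rows give the dual system: 1·y_stone + 4·y_soil = 23 and 3·y_stone + 4·y_soil = 29.
Solving: y_stone = 3, y_soil = 5.
Δz = y_stone·Δb = 3 × (3) = 9, so new z* = 829 + 9 = 838.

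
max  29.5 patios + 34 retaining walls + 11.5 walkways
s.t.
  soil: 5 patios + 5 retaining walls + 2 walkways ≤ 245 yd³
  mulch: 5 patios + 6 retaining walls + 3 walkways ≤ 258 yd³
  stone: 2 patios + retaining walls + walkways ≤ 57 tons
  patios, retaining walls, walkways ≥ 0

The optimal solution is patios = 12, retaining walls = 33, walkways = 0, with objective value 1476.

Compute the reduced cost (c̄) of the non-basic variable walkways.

-6

At the optimum: soil uses 225 of 245 (slack = 20); mulch uses 258 of 258 (binding); stone uses 57 of 57 (binding).
Slack constraints have shadow price 0 (complementary slackness).
Dual feasibility on the basic columns requires 5·y_mulch + 2·y_stone = 29.5, 6·y_mulch + 1·y_stone = 34.
This yields shadow prices y_mulch = 5.5, y_stone = 1.
Reduced cost of walkways: c₃ − yᵀa₃ = 11.5 − (5.5·3 + 1·1) = 11.5 − 17.5 = -6.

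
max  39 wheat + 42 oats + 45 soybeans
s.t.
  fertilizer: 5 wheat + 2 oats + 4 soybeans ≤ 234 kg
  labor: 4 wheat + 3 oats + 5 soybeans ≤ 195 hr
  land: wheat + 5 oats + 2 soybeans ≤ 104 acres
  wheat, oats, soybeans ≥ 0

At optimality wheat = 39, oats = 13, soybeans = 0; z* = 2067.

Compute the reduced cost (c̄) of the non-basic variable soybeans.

-6

At the optimum: fertilizer uses 221 of 234 (slack = 13); labor uses 195 of 195 (binding); land uses 104 of 104 (binding).
Slack constraints have shadow price 0 (complementary slackness).
The binding rows give the dual system: 4·y_labor + 1·y_land = 39 and 3·y_labor + 5·y_land = 42.
Solving: y_labor = 9, y_land = 3.
Reduced cost of soybeans: c₃ − yᵀa₃ = 45 − (9·5 + 3·2) = 45 − 51 = -6.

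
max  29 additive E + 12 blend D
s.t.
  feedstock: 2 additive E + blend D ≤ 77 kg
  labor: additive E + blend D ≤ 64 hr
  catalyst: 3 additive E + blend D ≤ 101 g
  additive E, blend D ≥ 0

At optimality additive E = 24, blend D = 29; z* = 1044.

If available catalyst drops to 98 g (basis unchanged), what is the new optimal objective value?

1029

At the optimum: feedstock uses 77 of 77 (binding); labor uses 53 of 64 (slack = 11); catalyst uses 101 of 101 (binding).
Since labor is not tight, its dual is 0.
Dual feasibility on the basic columns requires 2·y_feedstock + 3·y_catalyst = 29, 1·y_feedstock + 1·y_catalyst = 12.
→ y_feedstock = 7 and y_catalyst = 5.
Δz = y_catalyst·Δb = 5 × (-3) = -15, so new z* = 1044 − 15 = 1029.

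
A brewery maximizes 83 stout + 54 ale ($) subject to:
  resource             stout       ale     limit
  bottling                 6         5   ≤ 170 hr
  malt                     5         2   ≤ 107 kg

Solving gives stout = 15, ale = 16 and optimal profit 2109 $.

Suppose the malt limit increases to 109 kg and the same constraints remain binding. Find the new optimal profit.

Both bottling and malt are binding at x*.
Dual feasibility on the basic columns requires 6·y_bottling + 5·y_malt = 83, 5·y_bottling + 2·y_malt = 54.
This yields shadow prices y_bottling = 8, y_malt = 7.
Δz = y_malt·Δb = 7 × (2) = 14, so new z* = 2109 + 14 = 2123.

2123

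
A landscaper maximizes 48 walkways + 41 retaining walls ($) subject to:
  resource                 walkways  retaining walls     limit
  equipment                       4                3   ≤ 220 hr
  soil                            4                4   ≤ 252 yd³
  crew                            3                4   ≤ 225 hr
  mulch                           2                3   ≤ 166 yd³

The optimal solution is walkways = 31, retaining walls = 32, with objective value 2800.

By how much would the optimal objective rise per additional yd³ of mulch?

0

Check each constraint at x*: equipment 220/220 (tight); soil 252/252 (tight); crew 221/225 (slack 4); mulch 158/166 (slack 8).
Since crew, mulch are not tight, their duals are 0.
From A_Bᵀ y = c: 4·y_equipment + 4·y_soil = 48; 3·y_equipment + 4·y_soil = 41.
This yields shadow prices y_equipment = 7, y_soil = 5.
Shadow price of mulch = 0.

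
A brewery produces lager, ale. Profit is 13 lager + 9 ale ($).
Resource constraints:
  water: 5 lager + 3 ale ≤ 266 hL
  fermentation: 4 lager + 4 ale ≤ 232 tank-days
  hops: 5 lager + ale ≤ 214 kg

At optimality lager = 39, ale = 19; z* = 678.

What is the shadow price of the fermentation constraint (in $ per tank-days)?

2

Check each constraint at x*: water 252/266 (slack 14); fermentation 232/232 (tight); hops 214/214 (tight).
Since water is not tight, its dual is 0.
From A_Bᵀ y = c: 4·y_fermentation + 5·y_hops = 13; 4·y_fermentation + 1·y_hops = 9.
Solving: y_fermentation = 2, y_hops = 1.
Shadow price of fermentation = 2.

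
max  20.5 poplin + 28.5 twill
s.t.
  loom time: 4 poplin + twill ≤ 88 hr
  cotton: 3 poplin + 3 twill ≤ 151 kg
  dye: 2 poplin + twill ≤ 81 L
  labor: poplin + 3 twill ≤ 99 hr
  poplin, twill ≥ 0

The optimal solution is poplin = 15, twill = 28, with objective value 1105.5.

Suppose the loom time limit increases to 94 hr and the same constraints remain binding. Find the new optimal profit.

Binding: loom time and labor. Non-binding: cotton (22 unused), dye (23 unused).
By complementary slackness, y = 0 for the non-binding constraints.
From A_Bᵀ y = c: 4·y_loom time + 1·y_labor = 20.5; 1·y_loom time + 3·y_labor = 28.5.
Solving: y_loom time = 3, y_labor = 8.5.
Δz = y_loom time·Δb = 3 × (6) = 18, so new z* = 1105.5 + 18 = 1123.5.

1123.5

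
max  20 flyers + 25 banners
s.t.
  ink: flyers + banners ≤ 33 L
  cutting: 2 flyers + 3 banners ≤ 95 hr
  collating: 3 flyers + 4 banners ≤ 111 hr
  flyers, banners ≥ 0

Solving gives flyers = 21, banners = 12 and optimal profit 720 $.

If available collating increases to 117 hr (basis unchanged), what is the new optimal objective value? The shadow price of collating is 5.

750

Δb = 6, so new z* = 720 + (5)·(6) = 720 + 30 = 750.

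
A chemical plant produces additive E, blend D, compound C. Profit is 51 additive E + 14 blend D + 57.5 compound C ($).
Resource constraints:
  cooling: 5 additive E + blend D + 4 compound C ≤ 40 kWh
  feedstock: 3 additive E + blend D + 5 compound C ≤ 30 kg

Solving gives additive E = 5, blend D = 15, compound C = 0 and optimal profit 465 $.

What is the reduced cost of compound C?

-8

Both cooling and feedstock are binding at x*.
Dual feasibility on the basic columns requires 5·y_cooling + 3·y_feedstock = 51, 1·y_cooling + 1·y_feedstock = 14.
→ y_cooling = 4.5 and y_feedstock = 9.5.
Reduced cost of compound C: c₃ − yᵀa₃ = 57.5 − (4.5·4 + 9.5·5) = 57.5 − 65.5 = -8.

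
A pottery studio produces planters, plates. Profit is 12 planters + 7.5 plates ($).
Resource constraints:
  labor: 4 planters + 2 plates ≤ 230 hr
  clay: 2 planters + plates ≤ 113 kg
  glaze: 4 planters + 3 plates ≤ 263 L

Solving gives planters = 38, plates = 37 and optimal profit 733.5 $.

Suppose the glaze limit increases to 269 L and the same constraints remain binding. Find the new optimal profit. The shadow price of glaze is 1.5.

Δb = 6, so new z* = 733.5 + (1.5)·(6) = 733.5 + 9 = 742.5.

742.5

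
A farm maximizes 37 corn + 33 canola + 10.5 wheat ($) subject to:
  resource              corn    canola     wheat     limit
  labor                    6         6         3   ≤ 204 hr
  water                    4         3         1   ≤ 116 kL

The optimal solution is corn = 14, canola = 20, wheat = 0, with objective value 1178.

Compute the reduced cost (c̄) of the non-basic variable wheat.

Check each constraint at x*: labor 204/204 (tight); water 116/116 (tight).
The binding rows give the dual system: 6·y_labor + 4·y_water = 37 and 6·y_labor + 3·y_water = 33.
Solving: y_labor = 3.5, y_water = 4.
Reduced cost of wheat: c₃ − yᵀa₃ = 10.5 − (3.5·3 + 4·1) = 10.5 − 14.5 = -4.

-4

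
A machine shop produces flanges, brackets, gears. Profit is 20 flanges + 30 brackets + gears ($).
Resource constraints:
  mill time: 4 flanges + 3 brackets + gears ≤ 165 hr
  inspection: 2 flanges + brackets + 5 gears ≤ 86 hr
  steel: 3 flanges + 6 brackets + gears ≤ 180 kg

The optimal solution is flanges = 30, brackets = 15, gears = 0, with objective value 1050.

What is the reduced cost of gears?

-5

Check each constraint at x*: mill time 165/165 (tight); inspection 75/86 (slack 11); steel 180/180 (tight).
Slack constraints have shadow price 0 (complementary slackness).
From A_Bᵀ y = c: 4·y_mill time + 3·y_steel = 20; 3·y_mill time + 6·y_steel = 30.
Solving: y_mill time = 2, y_steel = 4.
Reduced cost of gears: c₃ − yᵀa₃ = 1 − (2·1 + 4·1) = 1 − 6 = -5.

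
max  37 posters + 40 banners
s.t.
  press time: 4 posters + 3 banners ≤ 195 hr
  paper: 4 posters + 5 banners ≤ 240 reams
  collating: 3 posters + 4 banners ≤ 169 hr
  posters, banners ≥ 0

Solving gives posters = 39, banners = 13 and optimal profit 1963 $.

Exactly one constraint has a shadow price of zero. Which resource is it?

paper

press time: 195/195 (binding)
paper: 221/240 (slack 19)
collating: 169/169 (binding)
By complementary slackness, a constraint with positive slack has shadow price 0 → paper.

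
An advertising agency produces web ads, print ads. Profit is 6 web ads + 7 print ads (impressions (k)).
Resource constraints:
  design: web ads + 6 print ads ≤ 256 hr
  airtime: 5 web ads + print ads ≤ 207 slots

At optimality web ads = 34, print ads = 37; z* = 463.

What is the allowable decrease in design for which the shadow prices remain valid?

214.6

Binding constraints: design, airtime. The basis is B = [[1,6],[5,1]] with det -29.
Per unit decrease in design, x* moves by d = (0.0345, -0.1724).
The basis stays optimal until print ads reaches 0; allowable decrease = 214.6 hr.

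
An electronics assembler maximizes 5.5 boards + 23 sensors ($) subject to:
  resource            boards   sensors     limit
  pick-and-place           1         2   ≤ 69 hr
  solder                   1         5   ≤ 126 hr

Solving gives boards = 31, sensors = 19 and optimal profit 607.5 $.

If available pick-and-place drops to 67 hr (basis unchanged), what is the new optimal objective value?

604.5

At the optimum: pick-and-place uses 69 of 69 (binding); solder uses 126 of 126 (binding).
From A_Bᵀ y = c: 1·y_pick-and-place + 1·y_solder = 5.5; 2·y_pick-and-place + 5·y_solder = 23.
Solving: y_pick-and-place = 1.5, y_solder = 4.
Δz = y_pick-and-place·Δb = 1.5 × (-2) = -3, so new z* = 607.5 − 3 = 604.5.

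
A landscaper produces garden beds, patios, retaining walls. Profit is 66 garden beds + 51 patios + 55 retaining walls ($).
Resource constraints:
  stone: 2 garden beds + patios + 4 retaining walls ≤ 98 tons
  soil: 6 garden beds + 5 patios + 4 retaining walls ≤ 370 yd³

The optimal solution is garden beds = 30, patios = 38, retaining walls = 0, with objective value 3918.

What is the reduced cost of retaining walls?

At the optimum: stone uses 98 of 98 (binding); soil uses 370 of 370 (binding).
Dual feasibility on the basic columns requires 2·y_stone + 6·y_soil = 66, 1·y_stone + 5·y_soil = 51.
→ y_stone = 6 and y_soil = 9.
Reduced cost of retaining walls: c₃ − yᵀa₃ = 55 − (6·4 + 9·4) = 55 − 60 = -5.

-5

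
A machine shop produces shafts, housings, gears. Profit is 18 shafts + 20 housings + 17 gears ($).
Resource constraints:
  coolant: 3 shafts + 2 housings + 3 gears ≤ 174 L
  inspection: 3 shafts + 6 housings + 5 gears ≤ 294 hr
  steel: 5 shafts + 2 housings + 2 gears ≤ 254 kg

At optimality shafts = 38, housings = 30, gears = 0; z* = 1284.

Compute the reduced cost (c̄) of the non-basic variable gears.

Check each constraint at x*: coolant 174/174 (tight); inspection 294/294 (tight); steel 250/254 (slack 4).
Slack constraints have shadow price 0 (complementary slackness).
The binding rows give the dual system: 3·y_coolant + 3·y_inspection = 18 and 2·y_coolant + 6·y_inspection = 20.
→ y_coolant = 4 and y_inspection = 2.
Reduced cost of gears: c₃ − yᵀa₃ = 17 − (4·3 + 2·5) = 17 − 22 = -5.

-5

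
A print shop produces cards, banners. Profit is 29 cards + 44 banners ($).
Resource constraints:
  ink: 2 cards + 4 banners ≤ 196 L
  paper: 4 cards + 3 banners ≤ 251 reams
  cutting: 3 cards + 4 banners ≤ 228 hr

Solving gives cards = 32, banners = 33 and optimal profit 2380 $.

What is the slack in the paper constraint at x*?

24

paper used = 4·32 + 3·33 = 227; slack = 251 − 227 = 24.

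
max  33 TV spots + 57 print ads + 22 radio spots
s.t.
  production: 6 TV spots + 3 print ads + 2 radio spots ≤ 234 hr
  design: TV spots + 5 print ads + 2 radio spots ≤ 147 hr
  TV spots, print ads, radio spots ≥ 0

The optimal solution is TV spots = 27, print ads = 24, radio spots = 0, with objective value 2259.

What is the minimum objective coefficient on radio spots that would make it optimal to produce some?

Check each constraint at x*: production 234/234 (tight); design 147/147 (tight).
The binding rows give the dual system: 6·y_production + 1·y_design = 33 and 3·y_production + 5·y_design = 57.
→ y_production = 4 and y_design = 9.
radio spots enters the basis when its profit ≥ yᵀa₃ = 4·2 + 9·2 = 26.

26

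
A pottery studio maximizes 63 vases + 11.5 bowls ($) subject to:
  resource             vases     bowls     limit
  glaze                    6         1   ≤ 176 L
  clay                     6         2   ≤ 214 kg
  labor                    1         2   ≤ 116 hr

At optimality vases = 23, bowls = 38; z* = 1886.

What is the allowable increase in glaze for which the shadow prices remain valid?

Binding constraints: glaze, clay. The basis is B = [[6,1],[6,2]] with det 6.
Per unit increase in glaze, x* moves by d = (0.3333, -1).
The basis stays optimal until bowls reaches 0; allowable increase = 38 L.

38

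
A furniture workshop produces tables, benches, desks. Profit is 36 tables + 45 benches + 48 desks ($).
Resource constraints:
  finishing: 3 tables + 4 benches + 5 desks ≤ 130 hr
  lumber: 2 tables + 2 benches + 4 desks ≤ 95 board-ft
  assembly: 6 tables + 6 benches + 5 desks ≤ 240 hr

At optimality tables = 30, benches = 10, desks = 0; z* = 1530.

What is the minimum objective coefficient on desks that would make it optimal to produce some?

52.5

At the optimum: finishing uses 130 of 130 (binding); lumber uses 80 of 95 (slack = 15); assembly uses 240 of 240 (binding).
Slack constraints have shadow price 0 (complementary slackness).
The binding rows give the dual system: 3·y_finishing + 6·y_assembly = 36 and 4·y_finishing + 6·y_assembly = 45.
→ y_finishing = 9 and y_assembly = 1.5.
desks enters the basis when its profit ≥ yᵀa₃ = 9·5 + 1.5·5 = 52.5.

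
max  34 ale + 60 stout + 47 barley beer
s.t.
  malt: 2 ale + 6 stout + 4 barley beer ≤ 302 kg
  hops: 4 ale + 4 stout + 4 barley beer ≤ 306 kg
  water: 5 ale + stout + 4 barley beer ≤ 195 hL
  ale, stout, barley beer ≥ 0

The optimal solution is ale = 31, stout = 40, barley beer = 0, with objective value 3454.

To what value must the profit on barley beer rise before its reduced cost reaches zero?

50

Check each constraint at x*: malt 302/302 (tight); hops 284/306 (slack 22); water 195/195 (tight).
Since hops is not tight, its dual is 0.
Dual feasibility on the basic columns requires 2·y_malt + 5·y_water = 34, 6·y_malt + 1·y_water = 60.
Solving: y_malt = 9.5, y_water = 3.
barley beer enters the basis when its profit ≥ yᵀa₃ = 9.5·4 + 3·4 = 50.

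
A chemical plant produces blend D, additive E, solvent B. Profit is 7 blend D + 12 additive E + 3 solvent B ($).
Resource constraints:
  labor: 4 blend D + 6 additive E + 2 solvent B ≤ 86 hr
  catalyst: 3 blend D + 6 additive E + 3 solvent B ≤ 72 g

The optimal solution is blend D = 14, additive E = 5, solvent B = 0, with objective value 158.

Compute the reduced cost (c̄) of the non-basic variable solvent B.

Check each constraint at x*: labor 86/86 (tight); catalyst 72/72 (tight).
From A_Bᵀ y = c: 4·y_labor + 3·y_catalyst = 7; 6·y_labor + 6·y_catalyst = 12.
→ y_labor = 1 and y_catalyst = 1.
Reduced cost of solvent B: c₃ − yᵀa₃ = 3 − (1·2 + 1·3) = 3 − 5 = -2.

-2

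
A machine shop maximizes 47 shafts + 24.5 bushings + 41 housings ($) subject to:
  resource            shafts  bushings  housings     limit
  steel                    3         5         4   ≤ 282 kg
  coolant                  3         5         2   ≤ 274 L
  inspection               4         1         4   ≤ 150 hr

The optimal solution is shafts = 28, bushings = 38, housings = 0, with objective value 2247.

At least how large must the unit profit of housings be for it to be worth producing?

44

Check each constraint at x*: steel 274/282 (slack 8); coolant 274/274 (tight); inspection 150/150 (tight).
Slack constraints have shadow price 0 (complementary slackness).
Dual feasibility on the basic columns requires 3·y_coolant + 4·y_inspection = 47, 5·y_coolant + 1·y_inspection = 24.5.
Solving: y_coolant = 3, y_inspection = 9.5.
housings enters the basis when its profit ≥ yᵀa₃ = 3·2 + 9.5·4 = 44.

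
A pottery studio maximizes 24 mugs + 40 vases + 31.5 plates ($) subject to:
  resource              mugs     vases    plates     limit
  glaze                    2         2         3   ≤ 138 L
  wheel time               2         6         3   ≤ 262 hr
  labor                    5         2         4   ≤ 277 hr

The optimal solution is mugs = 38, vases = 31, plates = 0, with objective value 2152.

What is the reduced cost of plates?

Binding: glaze and wheel time. Non-binding: labor (25 unused).
By complementary slackness, y = 0 for the non-binding constraint.
From A_Bᵀ y = c: 2·y_glaze + 2·y_wheel time = 24; 2·y_glaze + 6·y_wheel time = 40.
Solving: y_glaze = 8, y_wheel time = 4.
Reduced cost of plates: c₃ − yᵀa₃ = 31.5 − (8·3 + 4·3) = 31.5 − 36 = -4.5.

-4.5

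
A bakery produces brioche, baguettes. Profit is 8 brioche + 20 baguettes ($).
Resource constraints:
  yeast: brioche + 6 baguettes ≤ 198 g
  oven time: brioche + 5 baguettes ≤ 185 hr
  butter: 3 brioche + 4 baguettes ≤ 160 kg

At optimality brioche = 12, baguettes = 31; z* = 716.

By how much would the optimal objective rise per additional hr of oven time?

0

Binding: yeast and butter. Non-binding: oven time (18 unused).
Slack constraints have shadow price 0 (complementary slackness).
From A_Bᵀ y = c: 1·y_yeast + 3·y_butter = 8; 6·y_yeast + 4·y_butter = 20.
This yields shadow prices y_yeast = 2, y_butter = 2.
Shadow price of oven time = 0.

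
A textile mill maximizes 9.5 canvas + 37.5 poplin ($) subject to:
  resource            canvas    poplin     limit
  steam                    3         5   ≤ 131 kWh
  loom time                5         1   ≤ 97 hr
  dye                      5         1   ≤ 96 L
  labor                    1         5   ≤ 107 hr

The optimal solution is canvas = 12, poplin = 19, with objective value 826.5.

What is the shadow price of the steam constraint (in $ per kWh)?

1

Check each constraint at x*: steam 131/131 (tight); loom time 79/97 (slack 18); dye 79/96 (slack 17); labor 107/107 (tight).
By complementary slackness, y = 0 for the non-binding constraints.
From A_Bᵀ y = c: 3·y_steam + 1·y_labor = 9.5; 5·y_steam + 5·y_labor = 37.5.
This yields shadow prices y_steam = 1, y_labor = 6.5.
Shadow price of steam = 1.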